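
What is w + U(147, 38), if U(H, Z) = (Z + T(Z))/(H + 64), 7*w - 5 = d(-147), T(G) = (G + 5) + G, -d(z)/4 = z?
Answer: 125956/1477 ≈ 85.278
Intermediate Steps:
d(z) = -4*z
T(G) = 5 + 2*G (T(G) = (5 + G) + G = 5 + 2*G)
w = 593/7 (w = 5/7 + (-4*(-147))/7 = 5/7 + (⅐)*588 = 5/7 + 84 = 593/7 ≈ 84.714)
U(H, Z) = (5 + 3*Z)/(64 + H) (U(H, Z) = (Z + (5 + 2*Z))/(H + 64) = (5 + 3*Z)/(64 + H))
w + U(147, 38) = 593/7 + (5 + 3*38)/(64 + 147) = 593/7 + (5 + 114)/211 = 593/7 + (1/211)*119 = 593/7 + 119/211 = 125956/1477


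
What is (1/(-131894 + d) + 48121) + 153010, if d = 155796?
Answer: 4807433163/23902 ≈ 2.0113e+5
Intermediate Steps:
(1/(-131894 + d) + 48121) + 153010 = (1/(-131894 + 155796) + 48121) + 153010 = (1/23902 + 48121) + 153010 = 1150188143/23902 + 153010 = 4807433163/23902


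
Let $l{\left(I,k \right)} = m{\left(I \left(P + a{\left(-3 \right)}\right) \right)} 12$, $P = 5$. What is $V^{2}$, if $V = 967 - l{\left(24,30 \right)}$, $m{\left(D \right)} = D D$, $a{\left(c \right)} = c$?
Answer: $711875761$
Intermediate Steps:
$m{\left(D \right)} = D^{2}$
$l{\left(I,k \right)} = 48 I^{2}$ ($l{\left(I,k \right)} = \left(I \left(5 - 3\right)\right)^{2} \cdot 12 = \left(I 2\right)^{2} \cdot 12 = \left(2 I\right)^{2} \cdot 12 = 4 I^{2} \cdot 12 = 48 I^{2}$)
$V = -26681$ ($V = 967 - 48 \cdot 24^{2} = 967 - 48 \cdot 576 = 967 - 27648 = -26681$)
$V^{2} = \left(-26681\right)^{2} = 711875761$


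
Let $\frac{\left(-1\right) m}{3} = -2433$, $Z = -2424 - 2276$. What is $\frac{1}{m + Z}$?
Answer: $\frac{1}{2599} \approx 0.00038476$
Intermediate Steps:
$Z = -4700$ ($Z = -2424 - 2276 = -4700$)
$m = 7299$ ($m = \left(-3\right) \left(-2433\right) = 7299$)
$\frac{1}{m + Z} = \frac{1}{7299 - 4700} = \frac{1}{2599}$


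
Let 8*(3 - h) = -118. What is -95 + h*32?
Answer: 473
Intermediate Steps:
h = 71/4 (h = 3 - ⅛*(-118) = 3 + 59/4 = 71/4 ≈ 17.750)
-95 + h*32 = -95 + (71/4)*32 = -95 + 568 = 473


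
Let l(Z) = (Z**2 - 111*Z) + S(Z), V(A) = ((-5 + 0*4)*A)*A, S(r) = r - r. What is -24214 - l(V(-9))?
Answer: -233194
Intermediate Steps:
S(r) = 0
V(A) = -5*A**2 (V(A) = ((-5 + 0)*A)*A = (-5*A)*A = -5*A**2)
l(Z) = Z**2 - 111*Z (l(Z) = (Z**2 - 111*Z) + 0 = Z**2 - 111*Z)
-24214 - l(V(-9)) = -24214 - (-5*(-9)**2)*(-111 - 5*(-9)**2) = -24214 - (-5*81)*(-111 - 5*81) = -24214 - (-405)*(-111 - 405) = -24214 - (-405)*(-516) = -24214 - 1*208980 = -24214 - 208980 = -233194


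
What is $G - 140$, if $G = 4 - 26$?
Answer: $-162$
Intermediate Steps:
$G = -22$ ($G = 4 - 26 = -22$)
$G - 140 = -22 - 140 = -162$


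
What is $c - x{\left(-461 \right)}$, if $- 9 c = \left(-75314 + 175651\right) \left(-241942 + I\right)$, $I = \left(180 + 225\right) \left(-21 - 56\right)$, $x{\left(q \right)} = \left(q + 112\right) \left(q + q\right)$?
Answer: $\frac{27401847797}{9} \approx 3.0447 \cdot 10^{9}$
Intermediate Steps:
$x{\left(q \right)} = 2 q \left(112 + q\right)$ ($x{\left(q \right)} = \left(112 + q\right) 2 q = 2 q \left(112 + q\right)$)
$I = -31185$ ($I = 405 \left(-21 - 56\right) = 405 \left(-77\right) = -31185$)
$c = \frac{27404743799}{9}$ ($c = - \frac{\left(-75314 + 175651\right) \left(-241942 - 31185\right)}{9} = - \frac{100337 \left(-273127\right)}{9} = \left(- \frac{1}{9}\right) \left(-27404743799\right) = \frac{27404743799}{9} \approx 3.045 \cdot 10^{9}$)
$c - x{\left(-461 \right)} = \frac{27404743799}{9} - 2 \left(-461\right) \left(112 - 461\right) = \frac{27404743799}{9} - 2 \left(-461\right) \left(-349\right) = \frac{27404743799}{9} - 321778 = \frac{27401847797}{9}$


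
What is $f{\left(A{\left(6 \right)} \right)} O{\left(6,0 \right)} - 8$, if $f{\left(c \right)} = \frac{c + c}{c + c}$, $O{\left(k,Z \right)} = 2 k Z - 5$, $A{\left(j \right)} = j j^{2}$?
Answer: $-13$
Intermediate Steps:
$A{\left(j \right)} = j^{3}$
$O{\left(k,Z \right)} = -5 + 2 Z k$ ($O{\left(k,Z \right)} = 2 Z k - 5 = -5 + 2 Z k$)
$f{\left(c \right)} = 1$ ($f{\left(c \right)} = \frac{2 c}{2 c} = 2 c \frac{1}{2 c} = 1$)
$f{\left(A{\left(6 \right)} \right)} O{\left(6,0 \right)} - 8 = 1 \left(-5 + 2 \cdot 0 \cdot 6\right) - 8 = 1 \left(-5 + 0\right) - 8 = 1 \left(-5\right) - 8 = -5 - 8 = -13$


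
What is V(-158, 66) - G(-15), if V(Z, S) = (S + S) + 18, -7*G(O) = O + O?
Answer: 1020/7 ≈ 145.71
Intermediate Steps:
G(O) = -2*O/7 (G(O) = -(O + O)/7 = -2*O/7)
V(Z, S) = 18 + 2*S (V(Z, S) = 2*S + 18 = 18 + 2*S)
V(-158, 66) - G(-15) = (18 + 2*66) - (-2)*(-15)/7 = (18 + 132) - 1*30/7 = 150 - 30/7 = 1020/7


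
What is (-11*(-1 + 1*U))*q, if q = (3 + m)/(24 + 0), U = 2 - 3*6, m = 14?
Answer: 3179/24 ≈ 132.46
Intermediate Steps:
U = -16 (U = 2 - 18 = -16)
q = 17/24 (q = (3 + 14)/(24 + 0) = 17/24 ≈ 0.70833)
(-11*(-1 + 1*U))*q = -11*(-1 + 1*(-16))*(17/24) = -11*(-1 - 16)*(17/24) = -11*(-17)*(17/24) = 187*(17/24) = 3179/24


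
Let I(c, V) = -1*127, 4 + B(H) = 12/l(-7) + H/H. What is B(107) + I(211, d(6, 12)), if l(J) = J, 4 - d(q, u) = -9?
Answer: -922/7 ≈ -131.71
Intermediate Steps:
d(q, u) = 13 (d(q, u) = 4 - 1*(-9) = 4 + 9 = 13)
B(H) = -33/7 (B(H) = -4 + (12/(-7) + H/H) = -4 + (12*(-⅐) + 1) = -4 + (-12/7 + 1) = -4 - 5/7 = -33/7)
I(c, V) = -127
B(107) + I(211, d(6, 12)) = -33/7 - 127 = -922/7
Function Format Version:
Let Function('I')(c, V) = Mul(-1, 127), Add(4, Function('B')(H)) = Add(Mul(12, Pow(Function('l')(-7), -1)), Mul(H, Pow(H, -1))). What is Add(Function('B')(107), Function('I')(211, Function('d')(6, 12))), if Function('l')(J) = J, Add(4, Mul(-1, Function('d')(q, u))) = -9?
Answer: Rational(-922, 7) ≈ -131.71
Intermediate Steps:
Function('d')(q, u) = 13 (Function('d')(q, u) = Add(4, Mul(-1, -9)) = Add(4, 9) = 13)
Function('B')(H) = Rational(-33, 7) (Function('B')(H) = Add(-4, Add(Mul(12, Pow(-7, -1)), Mul(H, Pow(H, -1)))) = Add(-4, Add(Mul(12, Rational(-1, 7)), 1)) = Add(-4, Add(Rational(-12, 7), 1)) = Add(-4, Rational(-5, 7)) = Rational(-33, 7))
Function('I')(c, V) = -127
Add(Function('B')(107), Function('I')(211, Function('d')(6, 12))) = Add(Rational(-33, 7), -127) = Rational(-922, 7)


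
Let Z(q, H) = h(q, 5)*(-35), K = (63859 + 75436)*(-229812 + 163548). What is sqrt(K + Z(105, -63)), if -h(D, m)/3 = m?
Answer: 3*I*sqrt(1025582595) ≈ 96074.0*I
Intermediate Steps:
K = -9230243880 (K = 139295*(-66264) = -9230243880)
h(D, m) = -3*m
Z(q, H) = 525 (Z(q, H) = -3*5*(-35) = -15*(-35) = 525)
sqrt(K + Z(105, -63)) = sqrt(-9230243880 + 525) = sqrt(-9230243355) = 3*I*sqrt(1025582595)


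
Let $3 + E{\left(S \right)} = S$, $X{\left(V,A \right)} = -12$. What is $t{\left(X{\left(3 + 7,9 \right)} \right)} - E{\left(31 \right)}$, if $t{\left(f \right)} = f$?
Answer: $-40$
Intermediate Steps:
$E{\left(S \right)} = -3 + S$
$t{\left(X{\left(3 + 7,9 \right)} \right)} - E{\left(31 \right)} = -12 - \left(-3 + 31\right) = -12 - 28 = -40$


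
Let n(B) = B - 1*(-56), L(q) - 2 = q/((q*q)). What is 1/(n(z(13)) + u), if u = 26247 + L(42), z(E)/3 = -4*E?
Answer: 42/1098259 ≈ 3.8242e-5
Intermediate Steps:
z(E) = -12*E (z(E) = 3*(-4*E) = -12*E)
L(q) = 2 + 1/q (L(q) = 2 + q/((q*q)) = 2 + q/(q**2) = 2 + q/q**2 = 2 + 1/q)
n(B) = 56 + B (n(B) = B + 56 = 56 + B)
u = 1102459/42 (u = 26247 + (2 + 1/42) = 26247 + 85/42 = 1102459/42 ≈ 26249.)
1/(n(z(13)) + u) = 1/((56 - 12*13) + 1102459/42) = 1/((56 - 156) + 1102459/42) = 1/(-100 + 1102459/42) = 1/(1098259/42) = 42/1098259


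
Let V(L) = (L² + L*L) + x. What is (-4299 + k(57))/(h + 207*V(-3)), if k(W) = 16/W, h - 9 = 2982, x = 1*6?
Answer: -245027/453663 ≈ -0.54011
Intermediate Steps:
x = 6
h = 2991 (h = 9 + 2982 = 2991)
V(L) = 6 + 2*L² (V(L) = (L² + L*L) + 6 = (L² + L²) + 6 = 2*L² + 6 = 6 + 2*L²)
(-4299 + k(57))/(h + 207*V(-3)) = (-4299 + 16/57)/(2991 + 207*(6 + 2*(-3)²)) = (-4299 + 16*(1/57))/(2991 + 207*(6 + 2*9)) = (-4299 + 16/57)/(2991 + 207*(6 + 18)) = -245027/(57*(2991 + 207*24)) = -245027/(57*(2991 + 4968)) = -245027/57/7959 = -245027/57*1/7959 = -245027/453663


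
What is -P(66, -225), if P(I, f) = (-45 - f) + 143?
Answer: -323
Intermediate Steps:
P(I, f) = 98 - f
-P(66, -225) = -(98 - 1*(-225)) = -(98 + 225) = -1*323 = -323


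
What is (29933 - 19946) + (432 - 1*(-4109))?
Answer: 14528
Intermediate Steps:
(29933 - 19946) + (432 - 1*(-4109)) = 9987 + (432 + 4109) = 9987 + 4541 = 14528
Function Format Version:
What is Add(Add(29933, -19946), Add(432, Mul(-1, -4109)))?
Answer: 14528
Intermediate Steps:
Add(Add(29933, -19946), Add(432, Mul(-1, -4109))) = Add(9987, Add(432, 4109)) = Add(9987, 4541) = 14528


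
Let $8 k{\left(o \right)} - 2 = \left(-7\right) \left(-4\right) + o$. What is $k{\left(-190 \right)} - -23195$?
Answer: $23175$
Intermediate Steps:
$k{\left(o \right)} = \frac{15}{4} + \frac{o}{8}$ ($k{\left(o \right)} = \frac{1}{4} + \frac{\left(-7\right) \left(-4\right) + o}{8} = \frac{1}{4} + \frac{28 + o}{8} = \frac{1}{4} + \left(\frac{7}{2} + \frac{o}{8}\right) = \frac{15}{4} + \frac{o}{8}$)
$k{\left(-190 \right)} - -23195 = \left(\frac{15}{4} + \frac{1}{8} \left(-190\right)\right) - -23195 = \left(\frac{15}{4} - \frac{95}{4}\right) + 23195 = -20 + 23195 = 23175$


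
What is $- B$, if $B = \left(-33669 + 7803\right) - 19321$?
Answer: $45187$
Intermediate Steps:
$B = -45187$ ($B = -25866 - 19321 = -45187$)
$- B = \left(-1\right) \left(-45187\right) = 45187$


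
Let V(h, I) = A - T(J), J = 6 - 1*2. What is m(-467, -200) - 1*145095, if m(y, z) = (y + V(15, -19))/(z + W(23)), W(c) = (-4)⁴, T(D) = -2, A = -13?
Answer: -4062899/28 ≈ -1.4510e+5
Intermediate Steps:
J = 4 (J = 6 - 2 = 4)
W(c) = 256
V(h, I) = -11 (V(h, I) = -13 - 1*(-2) = -13 + 2 = -11)
m(y, z) = (-11 + y)/(256 + z) (m(y, z) = (y - 11)/(z + 256) = (-11 + y)/(256 + z))
m(-467, -200) - 1*145095 = (-11 - 467)/(256 - 200) - 1*145095 = -478/56 - 145095 = (1/56)*(-478) - 145095 = -239/28 - 145095 = -4062899/28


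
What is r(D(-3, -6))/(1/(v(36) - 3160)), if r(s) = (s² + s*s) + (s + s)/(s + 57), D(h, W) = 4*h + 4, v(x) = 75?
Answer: -19299760/49 ≈ -3.9387e+5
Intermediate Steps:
D(h, W) = 4 + 4*h
r(s) = 2*s² + 2*s/(57 + s) (r(s) = (s² + s²) + (2*s)/(57 + s) = 2*s² + 2*s/(57 + s))
r(D(-3, -6))/(1/(v(36) - 3160)) = (2*(4 + 4*(-3))*(1 + (4 + 4*(-3))² + 57*(4 + 4*(-3)))/(57 + (4 + 4*(-3))))/(1/(75 - 3160)) = (2*(4 - 12)*(1 + (4 - 12)² + 57*(4 - 12))/(57 + (4 - 12)))/(1/(-3085)) = (2*(-8)*(1 + (-8)² + 57*(-8))/(57 - 8))/(-1/3085) = (2*(-8)*(1 + 64 - 456)/49)*(-3085) = (2*(-8)*(1/49)*(-391))*(-3085) = (6256/49)*(-3085) = -19299760/49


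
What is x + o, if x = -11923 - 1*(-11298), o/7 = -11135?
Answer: -78570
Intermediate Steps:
o = -77945 (o = 7*(-11135) = -77945)
x = -625 (x = -11923 + 11298 = -625)
x + o = -625 - 77945 = -78570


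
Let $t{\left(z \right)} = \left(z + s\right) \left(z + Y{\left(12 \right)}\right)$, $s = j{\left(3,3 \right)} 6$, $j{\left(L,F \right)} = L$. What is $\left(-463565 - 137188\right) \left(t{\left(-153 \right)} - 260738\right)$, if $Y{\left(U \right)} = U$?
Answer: $145203802359$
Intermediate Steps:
$s = 18$ ($s = 3 \cdot 6 = 18$)
$t{\left(z \right)} = \left(12 + z\right) \left(18 + z\right)$ ($t{\left(z \right)} = \left(z + 18\right) \left(z + 12\right) = \left(18 + z\right) \left(12 + z\right) = \left(12 + z\right) \left(18 + z\right)$)
$\left(-463565 - 137188\right) \left(t{\left(-153 \right)} - 260738\right) = \left(-463565 - 137188\right) \left(\left(216 + \left(-153\right)^{2} + 30 \left(-153\right)\right) - 260738\right) = - 600753 \left(\left(216 + 23409 - 4590\right) - 260738\right) = - 600753 \left(19035 - 260738\right) = \left(-600753\right) \left(-241703\right) = 145203802359$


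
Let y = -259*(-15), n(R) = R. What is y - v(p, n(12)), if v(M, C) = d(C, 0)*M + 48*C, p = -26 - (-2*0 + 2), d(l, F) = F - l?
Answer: 2973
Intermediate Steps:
p = -28 (p = -26 - (0 + 2) = -26 - 1*2 = -26 - 2 = -28)
v(M, C) = 48*C - C*M (v(M, C) = (0 - C)*M + 48*C = (-C)*M + 48*C = -C*M + 48*C = 48*C - C*M)
y = 3885
y - v(p, n(12)) = 3885 - 12*(48 - 1*(-28)) = 3885 - 12*(48 + 28) = 3885 - 12*76 = 3885 - 1*912 = 3885 - 912 = 2973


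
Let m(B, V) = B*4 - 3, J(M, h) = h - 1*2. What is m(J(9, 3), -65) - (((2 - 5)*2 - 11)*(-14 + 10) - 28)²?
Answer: -1599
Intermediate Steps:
J(M, h) = -2 + h (J(M, h) = h - 2 = -2 + h)
m(B, V) = -3 + 4*B (m(B, V) = 4*B - 3 = -3 + 4*B)
m(J(9, 3), -65) - (((2 - 5)*2 - 11)*(-14 + 10) - 28)² = (-3 + 4*(-2 + 3)) - (((2 - 5)*2 - 11)*(-14 + 10) - 28)² = (-3 + 4*1) - ((-3*2 - 11)*(-4) - 28)² = (-3 + 4) - ((-6 - 11)*(-4) - 28)² = 1 - (-17*(-4) - 28)² = 1 - (68 - 28)² = 1 - 1*40² = 1 - 1*1600 = 1 - 1600 = -1599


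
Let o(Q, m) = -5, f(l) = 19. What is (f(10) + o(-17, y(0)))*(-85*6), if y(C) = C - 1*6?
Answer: -7140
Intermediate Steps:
y(C) = -6 + C (y(C) = C - 6 = -6 + C)
(f(10) + o(-17, y(0)))*(-85*6) = (19 - 5)*(-85*6) = 14*(-510) = -7140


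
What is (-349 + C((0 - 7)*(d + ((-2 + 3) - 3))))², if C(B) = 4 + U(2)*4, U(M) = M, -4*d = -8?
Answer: 113569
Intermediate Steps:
d = 2 (d = -¼*(-8) = 2)
C(B) = 12 (C(B) = 4 + 2*4 = 4 + 8 = 12)
(-349 + C((0 - 7)*(d + ((-2 + 3) - 3))))² = (-349 + 12)² = (-337)² = 113569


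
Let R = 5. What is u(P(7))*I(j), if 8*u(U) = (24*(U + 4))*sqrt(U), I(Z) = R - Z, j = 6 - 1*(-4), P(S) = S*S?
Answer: -5565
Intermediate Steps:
P(S) = S**2
j = 10 (j = 6 + 4 = 10)
I(Z) = 5 - Z
u(U) = sqrt(U)*(96 + 24*U)/8 (u(U) = ((24*(U + 4))*sqrt(U))/8 = ((24*(4 + U))*sqrt(U))/8 = ((96 + 24*U)*sqrt(U))/8 = (sqrt(U)*(96 + 24*U))/8 = sqrt(U)*(96 + 24*U)/8)
u(P(7))*I(j) = (3*sqrt(7**2)*(4 + 7**2))*(5 - 1*10) = (3*sqrt(49)*(4 + 49))*(5 - 10) = (3*7*53)*(-5) = 1113*(-5) = -5565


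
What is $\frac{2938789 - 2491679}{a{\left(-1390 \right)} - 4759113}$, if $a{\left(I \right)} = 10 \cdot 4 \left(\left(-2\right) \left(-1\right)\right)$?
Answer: $- \frac{447110}{4759033} \approx -0.09395$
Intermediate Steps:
$a{\left(I \right)} = 80$ ($a{\left(I \right)} = 40 \cdot 2 = 80$)
$\frac{2938789 - 2491679}{a{\left(-1390 \right)} - 4759113} = \frac{2938789 - 2491679}{80 - 4759113} = \frac{447110}{-4759033} = 447110 \left(- \frac{1}{4759033}\right) = - \frac{447110}{4759033}$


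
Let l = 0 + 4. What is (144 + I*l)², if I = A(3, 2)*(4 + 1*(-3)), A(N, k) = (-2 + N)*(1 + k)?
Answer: 24336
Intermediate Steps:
A(N, k) = (1 + k)*(-2 + N)
l = 4
I = 3 (I = (-2 + 3 - 2*2 + 3*2)*(4 + 1*(-3)) = (-2 + 3 - 4 + 6)*(4 - 3) = 3*1 = 3)
(144 + I*l)² = (144 + 3*4)² = (144 + 12)² = 156² = 24336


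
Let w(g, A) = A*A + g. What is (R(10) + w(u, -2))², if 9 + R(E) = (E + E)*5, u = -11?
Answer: 7056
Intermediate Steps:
w(g, A) = g + A² (w(g, A) = A² + g = g + A²)
R(E) = -9 + 10*E (R(E) = -9 + (E + E)*5 = -9 + (2*E)*5 = -9 + 10*E)
(R(10) + w(u, -2))² = ((-9 + 10*10) + (-11 + (-2)²))² = ((-9 + 100) + (-11 + 4))² = (91 - 7)² = 84² = 7056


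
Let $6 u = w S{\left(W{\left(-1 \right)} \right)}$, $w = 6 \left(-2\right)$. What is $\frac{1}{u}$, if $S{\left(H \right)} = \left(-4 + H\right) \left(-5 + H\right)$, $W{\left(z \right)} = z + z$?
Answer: $- \frac{1}{84} \approx -0.011905$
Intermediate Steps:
$W{\left(z \right)} = 2 z$
$S{\left(H \right)} = \left(-5 + H\right) \left(-4 + H\right)$
$w = -12$
$u = -84$ ($u = \frac{\left(-12\right) \left(20 + \left(2 \left(-1\right)\right)^{2} - 9 \cdot 2 \left(-1\right)\right)}{6} = \frac{\left(-12\right) \left(20 + \left(-2\right)^{2} - -18\right)}{6} = \frac{\left(-12\right) \left(20 + 4 + 18\right)}{6} = \frac{\left(-12\right) 42}{6} = \frac{1}{6} \left(-504\right) = -84$)
$\frac{1}{u} = \frac{1}{-84} = - \frac{1}{84}$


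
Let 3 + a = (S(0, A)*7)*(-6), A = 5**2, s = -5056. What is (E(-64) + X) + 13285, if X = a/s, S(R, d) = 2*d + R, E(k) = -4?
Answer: 67150839/5056 ≈ 13281.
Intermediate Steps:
A = 25
S(R, d) = R + 2*d
a = -2103 (a = -3 + ((0 + 2*25)*7)*(-6) = -3 + ((0 + 50)*7)*(-6) = -3 + (50*7)*(-6) = -3 + 350*(-6) = -3 - 2100 = -2103)
X = 2103/5056 (X = -2103/(-5056) = -2103*(-1/5056) = 2103/5056 ≈ 0.41594)
(E(-64) + X) + 13285 = (-4 + 2103/5056) + 13285 = -18121/5056 + 13285 = 67150839/5056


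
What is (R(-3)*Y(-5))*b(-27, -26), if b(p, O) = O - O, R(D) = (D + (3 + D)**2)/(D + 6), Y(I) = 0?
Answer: 0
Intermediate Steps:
R(D) = (D + (3 + D)**2)/(6 + D)
b(p, O) = 0
(R(-3)*Y(-5))*b(-27, -26) = (((-3 + (3 - 3)**2)/(6 - 3))*0)*0 = (((-3 + 0**2)/3)*0)*0 = (((-3 + 0)/3)*0)*0 = (((1/3)*(-3))*0)*0 = -1*0*0 = 0*0 = 0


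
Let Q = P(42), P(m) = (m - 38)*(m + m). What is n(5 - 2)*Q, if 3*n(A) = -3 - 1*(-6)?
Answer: 336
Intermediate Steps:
P(m) = 2*m*(-38 + m) (P(m) = (-38 + m)*(2*m) = 2*m*(-38 + m))
Q = 336 (Q = 2*42*(-38 + 42) = 2*42*4 = 336)
n(A) = 1 (n(A) = (-3 - 1*(-6))/3 = (-3 + 6)/3 = (⅓)*3 = 1)
n(5 - 2)*Q = 1*336 = 336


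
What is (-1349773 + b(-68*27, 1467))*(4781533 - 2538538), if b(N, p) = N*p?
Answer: -9068843739075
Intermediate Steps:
(-1349773 + b(-68*27, 1467))*(4781533 - 2538538) = (-1349773 - 68*27*1467)*(4781533 - 2538538) = (-1349773 - 1836*1467)*2242995 = (-1349773 - 2693412)*2242995 = -4043185*2242995 = -9068843739075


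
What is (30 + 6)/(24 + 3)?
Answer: 4/3 ≈ 1.3333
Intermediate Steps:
(30 + 6)/(24 + 3) = 36/27 = (1/27)*36 = 4/3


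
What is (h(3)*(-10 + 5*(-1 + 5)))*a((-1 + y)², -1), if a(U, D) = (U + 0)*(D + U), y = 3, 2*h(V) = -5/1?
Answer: -300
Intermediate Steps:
h(V) = -5/2 (h(V) = (-5/1)/2 = (-5*1)/2 = (½)*(-5) = -5/2)
a(U, D) = U*(D + U)
(h(3)*(-10 + 5*(-1 + 5)))*a((-1 + y)², -1) = (-5*(-10 + 5*(-1 + 5))/2)*((-1 + 3)²*(-1 + (-1 + 3)²)) = (-5*(-10 + 5*4)/2)*(2²*(-1 + 2²)) = (-5*(-10 + 20)/2)*(4*(-1 + 4)) = (-5/2*10)*(4*3) = -25*12 = -300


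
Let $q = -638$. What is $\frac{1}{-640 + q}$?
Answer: $- \frac{1}{1278} \approx -0.00078247$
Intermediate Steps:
$\frac{1}{-640 + q} = \frac{1}{-640 - 638} = \frac{1}{-1278} = - \frac{1}{1278}$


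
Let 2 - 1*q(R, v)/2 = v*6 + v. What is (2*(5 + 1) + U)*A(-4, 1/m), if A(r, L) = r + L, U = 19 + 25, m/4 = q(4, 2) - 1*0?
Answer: -2695/12 ≈ -224.58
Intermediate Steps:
q(R, v) = 4 - 14*v (q(R, v) = 4 - 2*(v*6 + v) = 4 - 2*(6*v + v) = 4 - 14*v)
m = -96 (m = 4*((4 - 14*2) - 1*0) = 4*((4 - 28) + 0) = 4*(-24 + 0) = 4*(-24) = -96)
U = 44
A(r, L) = L + r
(2*(5 + 1) + U)*A(-4, 1/m) = (2*(5 + 1) + 44)*(1/(-96) - 4) = (2*6 + 44)*(-1/96 - 4) = (12 + 44)*(-385/96) = 56*(-385/96) = -2695/12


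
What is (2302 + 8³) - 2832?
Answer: -18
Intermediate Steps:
(2302 + 8³) - 2832 = (2302 + 512) - 2832 = 2814 - 2832 = -18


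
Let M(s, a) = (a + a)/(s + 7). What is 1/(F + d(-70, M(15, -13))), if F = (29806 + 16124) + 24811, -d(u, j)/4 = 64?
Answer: 1/70485 ≈ 1.4187e-5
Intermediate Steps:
M(s, a) = 2*a/(7 + s) (M(s, a) = (2*a)/(7 + s) = 2*a/(7 + s))
d(u, j) = -256 (d(u, j) = -4*64 = -256)
F = 70741 (F = 45930 + 24811 = 70741)
1/(F + d(-70, M(15, -13))) = 1/(70741 - 256) = 1/70485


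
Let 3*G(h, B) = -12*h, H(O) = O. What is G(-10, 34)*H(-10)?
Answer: -400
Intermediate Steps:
G(h, B) = -4*h (G(h, B) = (-12*h)/3 = -4*h)
G(-10, 34)*H(-10) = -4*(-10)*(-10) = 40*(-10) = -400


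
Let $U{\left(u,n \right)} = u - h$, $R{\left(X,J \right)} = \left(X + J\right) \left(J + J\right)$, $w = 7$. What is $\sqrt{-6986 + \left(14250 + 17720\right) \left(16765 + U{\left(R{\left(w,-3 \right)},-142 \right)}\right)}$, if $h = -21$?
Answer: $\sqrt{535874154} \approx 23149.0$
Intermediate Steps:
$R{\left(X,J \right)} = 2 J \left(J + X\right)$ ($R{\left(X,J \right)} = \left(J + X\right) 2 J = 2 J \left(J + X\right)$)
$U{\left(u,n \right)} = 21 + u$ ($U{\left(u,n \right)} = u - -21 = u + 21 = 21 + u$)
$\sqrt{-6986 + \left(14250 + 17720\right) \left(16765 + U{\left(R{\left(w,-3 \right)},-142 \right)}\right)} = \sqrt{-6986 + \left(14250 + 17720\right) \left(16765 + \left(21 + 2 \left(-3\right) \left(-3 + 7\right)\right)\right)} = \sqrt{-6986 + 31970 \left(16765 + \left(21 + 2 \left(-3\right) 4\right)\right)} = \sqrt{-6986 + 31970 \left(16765 + \left(21 - 24\right)\right)} = \sqrt{-6986 + 31970 \left(16765 - 3\right)} = \sqrt{-6986 + 31970 \cdot 16762} = \sqrt{-6986 + 535881140} = \sqrt{535874154}$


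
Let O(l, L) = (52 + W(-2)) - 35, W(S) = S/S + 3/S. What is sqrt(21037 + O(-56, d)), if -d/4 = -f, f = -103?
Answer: sqrt(84214)/2 ≈ 145.10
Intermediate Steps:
W(S) = 1 + 3/S
d = -412 (d = -(-4)*(-103) = -4*103 = -412)
O(l, L) = 33/2 (O(l, L) = (52 + (3 - 2)/(-2)) - 35 = (52 - 1/2*1) - 35 = (52 - 1/2) - 35 = 103/2 - 35 = 33/2)
sqrt(21037 + O(-56, d)) = sqrt(21037 + 33/2) = sqrt(42107/2) = sqrt(84214)/2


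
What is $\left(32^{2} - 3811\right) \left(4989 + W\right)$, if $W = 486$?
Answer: $-15258825$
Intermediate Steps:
$\left(32^{2} - 3811\right) \left(4989 + W\right) = \left(32^{2} - 3811\right) \left(4989 + 486\right) = \left(1024 - 3811\right) 5475 = \left(-2787\right) 5475 = -15258825$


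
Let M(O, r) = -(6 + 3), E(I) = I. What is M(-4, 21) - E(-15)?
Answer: 6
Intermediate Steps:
M(O, r) = -9 (M(O, r) = -1*9 = -9)
M(-4, 21) - E(-15) = -9 - 1*(-15) = -9 + 15 = 6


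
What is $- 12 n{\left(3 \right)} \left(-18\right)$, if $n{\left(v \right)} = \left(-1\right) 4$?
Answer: $-864$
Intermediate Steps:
$n{\left(v \right)} = -4$
$- 12 n{\left(3 \right)} \left(-18\right) = \left(-12\right) \left(-4\right) \left(-18\right) = 48 \left(-18\right) = -864$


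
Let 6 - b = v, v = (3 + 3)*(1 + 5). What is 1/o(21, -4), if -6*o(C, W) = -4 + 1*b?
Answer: 3/17 ≈ 0.17647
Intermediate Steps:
v = 36 (v = 6*6 = 36)
b = -30 (b = 6 - 1*36 = 6 - 36 = -30)
o(C, W) = 17/3 (o(C, W) = -(-4 + 1*(-30))/6 = -(-4 - 30)/6 = -⅙*(-34) = 17/3)
1/o(21, -4) = 1/(17/3) = 3/17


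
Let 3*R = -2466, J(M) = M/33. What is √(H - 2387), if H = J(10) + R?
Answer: I*√3494271/33 ≈ 56.645*I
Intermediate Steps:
J(M) = M/33 (J(M) = M*(1/33) = M/33)
R = -822 (R = (⅓)*(-2466) = -822)
H = -27116/33 (H = (1/33)*10 - 822 = 10/33 - 822 = -27116/33 ≈ -821.70)
√(H - 2387) = √(-27116/33 - 2387) = √(-105887/33) = I*√3494271/33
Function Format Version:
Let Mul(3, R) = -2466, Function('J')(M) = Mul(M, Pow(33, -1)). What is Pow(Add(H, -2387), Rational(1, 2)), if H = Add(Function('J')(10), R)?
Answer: Mul(Rational(1, 33), I, Pow(3494271, Rational(1, 2))) ≈ Mul(56.645, I)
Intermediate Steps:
Function('J')(M) = Mul(Rational(1, 33), M) (Function('J')(M) = Mul(M, Rational(1, 33)) = Mul(Rational(1, 33), M))
R = -822 (R = Mul(Rational(1, 3), -2466) = -822)
H = Rational(-27116, 33) (H = Add(Mul(Rational(1, 33), 10), -822) = Add(Rational(10, 33), -822) = Rational(-27116, 33) ≈ -821.70)
Pow(Add(H, -2387), Rational(1, 2)) = Pow(Add(Rational(-27116, 33), -2387), Rational(1, 2)) = Pow(Rational(-105887, 33), Rational(1, 2)) = Mul(Rational(1, 33), I, Pow(3494271, Rational(1, 2)))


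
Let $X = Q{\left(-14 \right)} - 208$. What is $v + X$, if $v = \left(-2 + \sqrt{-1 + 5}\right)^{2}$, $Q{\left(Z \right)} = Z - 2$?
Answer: $-224$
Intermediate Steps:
$Q{\left(Z \right)} = -2 + Z$ ($Q{\left(Z \right)} = Z - 2 = -2 + Z$)
$v = 0$ ($v = \left(-2 + \sqrt{4}\right)^{2} = \left(-2 + 2\right)^{2} = 0^{2} = 0$)
$X = -224$ ($X = \left(-2 - 14\right) - 208 = -16 - 208 = -224$)
$v + X = 0 - 224 = -224$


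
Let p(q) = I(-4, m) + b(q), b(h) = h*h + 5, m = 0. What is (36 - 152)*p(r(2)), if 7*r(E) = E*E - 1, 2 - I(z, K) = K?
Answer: -40832/49 ≈ -833.31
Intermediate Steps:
I(z, K) = 2 - K
r(E) = -⅐ + E²/7 (r(E) = (E*E - 1)/7 = (E² - 1)/7 = (-1 + E²)/7 = -⅐ + E²/7)
b(h) = 5 + h² (b(h) = h² + 5 = 5 + h²)
p(q) = 7 + q² (p(q) = (2 - 1*0) + (5 + q²) = (2 + 0) + (5 + q²) = 2 + (5 + q²) = 7 + q²)
(36 - 152)*p(r(2)) = (36 - 152)*(7 + (-⅐ + (⅐)*2²)²) = -116*(7 + (-⅐ + (⅐)*4)²) = -116*(7 + (-⅐ + 4/7)²) = -116*(7 + (3/7)²) = -116*(7 + 9/49) = -116*352/49 = -40832/49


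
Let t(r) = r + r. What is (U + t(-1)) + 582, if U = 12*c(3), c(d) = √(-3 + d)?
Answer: 580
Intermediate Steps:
t(r) = 2*r
U = 0 (U = 12*√(-3 + 3) = 12*√0 = 12*0 = 0)
(U + t(-1)) + 582 = (0 + 2*(-1)) + 582 = (0 - 2) + 582 = -2 + 582 = 580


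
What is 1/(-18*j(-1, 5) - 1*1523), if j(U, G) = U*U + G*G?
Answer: -1/1991 ≈ -0.00050226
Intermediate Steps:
j(U, G) = G**2 + U**2 (j(U, G) = U**2 + G**2 = G**2 + U**2)
1/(-18*j(-1, 5) - 1*1523) = 1/(-18*(5**2 + (-1)**2) - 1*1523) = 1/(-18*(25 + 1) - 1523) = 1/(-18*26 - 1523) = 1/(-468 - 1523) = 1/(-1991) = -1/1991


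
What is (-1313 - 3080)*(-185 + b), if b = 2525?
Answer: -10279620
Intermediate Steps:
(-1313 - 3080)*(-185 + b) = (-1313 - 3080)*(-185 + 2525) = -4393*2340 = -10279620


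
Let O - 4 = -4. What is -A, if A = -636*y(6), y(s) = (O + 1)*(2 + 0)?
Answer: 1272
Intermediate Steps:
O = 0 (O = 4 - 4 = 0)
y(s) = 2 (y(s) = (0 + 1)*(2 + 0) = 1*2 = 2)
A = -1272 (A = -636*2 = -1272)
-A = -1*(-1272) = 1272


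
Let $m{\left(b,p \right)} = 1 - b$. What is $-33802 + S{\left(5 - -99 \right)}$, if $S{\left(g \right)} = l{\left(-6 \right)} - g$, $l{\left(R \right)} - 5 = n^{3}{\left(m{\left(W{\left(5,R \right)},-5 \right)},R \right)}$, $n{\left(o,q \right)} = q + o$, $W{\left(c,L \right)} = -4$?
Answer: $-33902$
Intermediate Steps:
$n{\left(o,q \right)} = o + q$
$l{\left(R \right)} = 5 + \left(5 + R\right)^{3}$ ($l{\left(R \right)} = 5 + \left(\left(1 - -4\right) + R\right)^{3} = 5 + \left(\left(1 + 4\right) + R\right)^{3} = 5 + \left(5 + R\right)^{3}$)
$S{\left(g \right)} = 4 - g$ ($S{\left(g \right)} = \left(5 + \left(5 - 6\right)^{3}\right) - g = \left(5 + \left(-1\right)^{3}\right) - g = \left(5 - 1\right) - g = 4 - g$)
$-33802 + S{\left(5 - -99 \right)} = -33802 + \left(4 - \left(5 - -99\right)\right) = -33802 + \left(4 - \left(5 + 99\right)\right) = -33802 + \left(4 - 104\right) = -33802 - 100 = -33902$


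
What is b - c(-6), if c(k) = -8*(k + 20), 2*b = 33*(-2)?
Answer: 79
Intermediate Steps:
b = -33 (b = (33*(-2))/2 = (½)*(-66) = -33)
c(k) = -160 - 8*k (c(k) = -8*(20 + k) = -160 - 8*k)
b - c(-6) = -33 - (-160 - 8*(-6)) = -33 - (-160 + 48) = -33 - 1*(-112) = -33 + 112 = 79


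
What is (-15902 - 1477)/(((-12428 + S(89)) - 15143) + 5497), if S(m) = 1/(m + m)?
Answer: 3093462/3929171 ≈ 0.78731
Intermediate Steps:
S(m) = 1/(2*m)
(-15902 - 1477)/(((-12428 + S(89)) - 15143) + 5497) = (-15902 - 1477)/(((-12428 + (½)/89) - 15143) + 5497) = -17379/(((-12428 + (½)*(1/89)) - 15143) + 5497) = -17379/(((-12428 + 1/178) - 15143) + 5497) = -17379/((-2212183/178 - 15143) + 5497) = -17379/(-4907637/178 + 5497) = -17379/(-3929171/178) = -17379*(-178/3929171) = 3093462/3929171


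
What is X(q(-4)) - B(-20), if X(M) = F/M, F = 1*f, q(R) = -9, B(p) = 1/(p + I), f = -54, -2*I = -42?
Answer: 5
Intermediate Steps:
I = 21 (I = -½*(-42) = 21)
B(p) = 1/(21 + p) (B(p) = 1/(p + 21) = 1/(21 + p))
F = -54 (F = 1*(-54) = -54)
X(M) = -54/M
X(q(-4)) - B(-20) = -54/(-9) - 1/(21 - 20) = -54*(-⅑) - 1/1 = 6 - 1*1 = 6 - 1 = 5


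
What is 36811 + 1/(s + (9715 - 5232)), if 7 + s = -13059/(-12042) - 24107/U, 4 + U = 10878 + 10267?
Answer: 1553540797633007/42203167211 ≈ 36811.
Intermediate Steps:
U = 21141 (U = -4 + (10878 + 10267) = -4 + 21145 = 21141)
s = -66528727/9428886 (s = -7 + (-13059/(-12042) - 24107/21141) = -7 + (-13059*(-1/12042) - 24107*1/21141) = -7 + (1451/1338 - 24107/21141) = -7 - 526525/9428886 = -66528727/9428886 ≈ -7.0558)
36811 + 1/(s + (9715 - 5232)) = 36811 + 1/(-66528727/9428886 + (9715 - 5232)) = 36811 + 1/(-66528727/9428886 + 4483) = 36811 + 1/(42203167211/9428886) = 36811 + 9428886/42203167211 = 1553540797633007/42203167211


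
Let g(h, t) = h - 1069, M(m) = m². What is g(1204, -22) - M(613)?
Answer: -375634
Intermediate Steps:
g(h, t) = -1069 + h
g(1204, -22) - M(613) = (-1069 + 1204) - 1*613² = 135 - 1*375769 = 135 - 375769 = -375634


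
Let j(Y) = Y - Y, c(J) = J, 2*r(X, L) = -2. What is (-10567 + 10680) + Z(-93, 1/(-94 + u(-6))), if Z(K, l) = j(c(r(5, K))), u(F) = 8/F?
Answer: 113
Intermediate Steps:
r(X, L) = -1 (r(X, L) = (½)*(-2) = -1)
j(Y) = 0
Z(K, l) = 0
(-10567 + 10680) + Z(-93, 1/(-94 + u(-6))) = (-10567 + 10680) + 0 = 113 + 0 = 113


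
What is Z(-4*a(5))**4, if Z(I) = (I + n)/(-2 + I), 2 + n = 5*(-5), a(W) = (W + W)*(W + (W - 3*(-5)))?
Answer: 1112453263441/1008024032016 ≈ 1.1036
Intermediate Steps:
a(W) = 2*W*(15 + 2*W) (a(W) = (2*W)*(W + (W + 15)) = (2*W)*(W + (15 + W)) = (2*W)*(15 + 2*W) = 2*W*(15 + 2*W))
n = -27 (n = -2 + 5*(-5) = -2 - 25 = -27)
Z(I) = (-27 + I)/(-2 + I) (Z(I) = (I - 27)/(-2 + I) = (-27 + I)/(-2 + I))
Z(-4*a(5))**4 = ((-27 - 8*5*(15 + 2*5))/(-2 - 8*5*(15 + 2*5)))**4 = ((-27 - 8*5*(15 + 10))/(-2 - 8*5*(15 + 10)))**4 = ((-27 - 8*5*25)/(-2 - 8*5*25))**4 = ((-27 - 4*250)/(-2 - 4*250))**4 = ((-27 - 1000)/(-2 - 1000))**4 = (-1027/(-1002))**4 = (-1/1002*(-1027))**4 = (1027/1002)**4 = 1112453263441/1008024032016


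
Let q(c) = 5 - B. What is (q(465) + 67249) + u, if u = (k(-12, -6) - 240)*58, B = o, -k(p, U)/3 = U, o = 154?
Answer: 54224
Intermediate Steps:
k(p, U) = -3*U
B = 154
q(c) = -149 (q(c) = 5 - 1*154 = 5 - 154 = -149)
u = -12876 (u = (-3*(-6) - 240)*58 = (18 - 240)*58 = -222*58 = -12876)
(q(465) + 67249) + u = (-149 + 67249) - 12876 = 67100 - 12876 = 54224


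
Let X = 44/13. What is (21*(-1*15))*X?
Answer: -13860/13 ≈ -1066.2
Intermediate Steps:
X = 44/13 (X = 44*(1/13) = 44/13 ≈ 3.3846)
(21*(-1*15))*X = (21*(-1*15))*(44/13) = (21*(-15))*(44/13) = -315*44/13 = -13860/13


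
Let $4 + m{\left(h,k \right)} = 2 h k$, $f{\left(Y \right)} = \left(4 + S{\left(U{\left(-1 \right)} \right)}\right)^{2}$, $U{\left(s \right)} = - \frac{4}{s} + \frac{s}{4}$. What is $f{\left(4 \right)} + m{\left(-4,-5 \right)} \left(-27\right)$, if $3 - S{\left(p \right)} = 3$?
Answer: $-956$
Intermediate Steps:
$U{\left(s \right)} = - \frac{4}{s} + \frac{s}{4}$ ($U{\left(s \right)} = - \frac{4}{s} + s \frac{1}{4} = - \frac{4}{s} + \frac{s}{4}$)
$S{\left(p \right)} = 0$ ($S{\left(p \right)} = 3 - 3 = 0$)
$f{\left(Y \right)} = 16$ ($f{\left(Y \right)} = \left(4 + 0\right)^{2} = 4^{2} = 16$)
$m{\left(h,k \right)} = -4 + 2 h k$
$f{\left(4 \right)} + m{\left(-4,-5 \right)} \left(-27\right) = 16 + \left(-4 + 2 \left(-4\right) \left(-5\right)\right) \left(-27\right) = 16 + \left(-4 + 40\right) \left(-27\right) = 16 + 36 \left(-27\right) = 16 - 972 = -956$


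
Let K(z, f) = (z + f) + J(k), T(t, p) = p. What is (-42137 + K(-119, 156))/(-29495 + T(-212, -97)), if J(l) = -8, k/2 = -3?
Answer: 3509/2466 ≈ 1.4230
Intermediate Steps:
k = -6 (k = 2*(-3) = -6)
K(z, f) = -8 + f + z (K(z, f) = (z + f) - 8 = (f + z) - 8 = -8 + f + z)
(-42137 + K(-119, 156))/(-29495 + T(-212, -97)) = (-42137 + (-8 + 156 - 119))/(-29495 - 97) = (-42137 + 29)/(-29592) = -42108*(-1/29592) = 3509/2466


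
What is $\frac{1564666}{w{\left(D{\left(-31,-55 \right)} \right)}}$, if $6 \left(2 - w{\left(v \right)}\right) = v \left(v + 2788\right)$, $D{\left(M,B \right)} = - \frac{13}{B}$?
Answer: $- \frac{28398687900}{1957289} \approx -14509.0$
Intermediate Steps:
$w{\left(v \right)} = 2 - \frac{v \left(2788 + v\right)}{6}$ ($w{\left(v \right)} = 2 - \frac{v \left(v + 2788\right)}{6} = 2 - \frac{v \left(2788 + v\right)}{6}$)
$\frac{1564666}{w{\left(D{\left(-31,-55 \right)} \right)}} = \frac{1564666}{2 - \frac{1394 \left(- \frac{13}{-55}\right)}{3} - \frac{\left(- \frac{13}{-55}\right)^{2}}{6}} = \frac{1564666}{2 - \frac{1394 \left(\left(-13\right) \left(- \frac{1}{55}\right)\right)}{3} - \frac{\left(\left(-13\right) \left(- \frac{1}{55}\right)\right)^{2}}{6}} = \frac{1564666}{2 - \frac{18122}{165} - \frac{\left(\frac{13}{55}\right)^{2}}{6}} = \frac{1564666}{2 - \frac{18122}{165} - \frac{169}{18150}} = \frac{1564666}{- \frac{1957289}{18150}} = 1564666 \left(- \frac{18150}{1957289}\right) = - \frac{28398687900}{1957289}$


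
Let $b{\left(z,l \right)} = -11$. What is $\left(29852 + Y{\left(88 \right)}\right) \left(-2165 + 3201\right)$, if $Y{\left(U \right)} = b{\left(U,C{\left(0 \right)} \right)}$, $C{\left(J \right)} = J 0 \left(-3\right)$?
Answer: $30915276$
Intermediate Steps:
$C{\left(J \right)} = 0$ ($C{\left(J \right)} = 0 \left(-3\right) = 0$)
$Y{\left(U \right)} = -11$
$\left(29852 + Y{\left(88 \right)}\right) \left(-2165 + 3201\right) = \left(29852 - 11\right) \left(-2165 + 3201\right) = 29841 \cdot 1036 = 30915276$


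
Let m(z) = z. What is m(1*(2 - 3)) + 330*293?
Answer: 96689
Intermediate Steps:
m(1*(2 - 3)) + 330*293 = 1*(2 - 3) + 330*293 = 1*(-1) + 96690 = -1 + 96690 = 96689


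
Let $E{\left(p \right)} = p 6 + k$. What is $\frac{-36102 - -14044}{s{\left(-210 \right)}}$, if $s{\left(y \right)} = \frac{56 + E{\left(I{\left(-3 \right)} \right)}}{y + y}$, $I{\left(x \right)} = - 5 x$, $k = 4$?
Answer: $\frac{308812}{5} \approx 61762.0$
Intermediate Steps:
$E{\left(p \right)} = 4 + 6 p$ ($E{\left(p \right)} = p 6 + 4 = 6 p + 4 = 4 + 6 p$)
$s{\left(y \right)} = \frac{75}{y}$ ($s{\left(y \right)} = \frac{56 + \left(4 + 6 \left(\left(-5\right) \left(-3\right)\right)\right)}{y + y} = \frac{56 + \left(4 + 6 \cdot 15\right)}{2 y} = \left(56 + \left(4 + 90\right)\right) \frac{1}{2 y} = \left(56 + 94\right) \frac{1}{2 y} = 150 \frac{1}{2 y} = \frac{75}{y}$)
$\frac{-36102 - -14044}{s{\left(-210 \right)}} = \frac{-36102 - -14044}{75 \frac{1}{-210}} = \frac{-36102 + 14044}{75 \left(- \frac{1}{210}\right)} = - \frac{22058}{- \frac{5}{14}} = \left(-22058\right) \left(- \frac{14}{5}\right) = \frac{308812}{5}$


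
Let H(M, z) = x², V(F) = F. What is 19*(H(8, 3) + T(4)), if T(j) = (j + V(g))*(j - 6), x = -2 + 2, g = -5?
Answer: 38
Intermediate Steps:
x = 0
H(M, z) = 0 (H(M, z) = 0² = 0)
T(j) = (-6 + j)*(-5 + j) (T(j) = (j - 5)*(j - 6) = (-5 + j)*(-6 + j) = (-6 + j)*(-5 + j))
19*(H(8, 3) + T(4)) = 19*(0 + (30 + 4² - 11*4)) = 19*(0 + (30 + 16 - 44)) = 19*(0 + 2) = 19*2 = 38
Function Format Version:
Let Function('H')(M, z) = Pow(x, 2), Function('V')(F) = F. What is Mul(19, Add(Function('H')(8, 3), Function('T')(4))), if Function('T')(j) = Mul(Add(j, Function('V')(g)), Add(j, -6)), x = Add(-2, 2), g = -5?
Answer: 38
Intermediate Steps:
x = 0
Function('H')(M, z) = 0 (Function('H')(M, z) = Pow(0, 2) = 0)
Function('T')(j) = Mul(Add(-6, j), Add(-5, j)) (Function('T')(j) = Mul(Add(j, -5), Add(j, -6)) = Mul(Add(-5, j), Add(-6, j)) = Mul(Add(-6, j), Add(-5, j)))
Mul(19, Add(Function('H')(8, 3), Function('T')(4))) = Mul(19, Add(0, Add(30, Pow(4, 2), Mul(-11, 4)))) = Mul(19, Add(0, Add(30, 16, -44))) = Mul(19, Add(0, 2)) = Mul(19, 2) = 38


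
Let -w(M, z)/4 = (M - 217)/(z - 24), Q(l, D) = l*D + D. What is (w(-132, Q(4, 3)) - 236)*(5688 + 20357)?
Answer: -91678400/9 ≈ -1.0186e+7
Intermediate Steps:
Q(l, D) = D + D*l (Q(l, D) = D*l + D = D + D*l)
w(M, z) = -4*(-217 + M)/(-24 + z) (w(M, z) = -4*(M - 217)/(z - 24) = -4*(-217 + M)/(-24 + z))
(w(-132, Q(4, 3)) - 236)*(5688 + 20357) = (4*(217 - 1*(-132))/(-24 + 3*(1 + 4)) - 236)*(5688 + 20357) = (4*(217 + 132)/(-24 + 3*5) - 236)*26045 = (4*349/(-24 + 15) - 236)*26045 = (4*349/(-9) - 236)*26045 = (4*(-⅑)*349 - 236)*26045 = (-1396/9 - 236)*26045 = -3520/9*26045 = -91678400/9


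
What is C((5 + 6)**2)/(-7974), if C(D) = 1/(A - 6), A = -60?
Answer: 1/526284 ≈ 1.9001e-6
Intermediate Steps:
C(D) = -1/66 (C(D) = 1/(-60 - 6) = 1/(-66) = -1/66)
C((5 + 6)**2)/(-7974) = -1/66/(-7974) = -1/66*(-1/7974) = 1/526284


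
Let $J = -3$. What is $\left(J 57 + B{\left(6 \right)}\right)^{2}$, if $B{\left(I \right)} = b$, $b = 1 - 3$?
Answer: $29929$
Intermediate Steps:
$b = -2$ ($b = 1 - 3 = -2$)
$B{\left(I \right)} = -2$
$\left(J 57 + B{\left(6 \right)}\right)^{2} = \left(\left(-3\right) 57 - 2\right)^{2} = \left(-171 - 2\right)^{2} = \left(-173\right)^{2} = 29929$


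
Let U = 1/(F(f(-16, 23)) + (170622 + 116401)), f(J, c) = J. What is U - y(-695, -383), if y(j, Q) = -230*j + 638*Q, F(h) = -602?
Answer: 24203720185/286421 ≈ 84504.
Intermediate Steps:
U = 1/286421 (U = 1/(-602 + (170622 + 116401)) = 1/(-602 + 287023) = 1/286421 ≈ 3.4914e-6)
U - y(-695, -383) = 1/286421 - (-230*(-695) + 638*(-383)) = 1/286421 - (159850 - 244354) = 1/286421 - 1*(-84504) = 1/286421 + 84504 = 24203720185/286421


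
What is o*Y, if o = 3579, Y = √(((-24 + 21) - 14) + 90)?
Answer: 3579*√73 ≈ 30579.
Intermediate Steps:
Y = √73 (Y = √((-3 - 14) + 90) = √(-17 + 90) = √73 ≈ 8.5440)
o*Y = 3579*√73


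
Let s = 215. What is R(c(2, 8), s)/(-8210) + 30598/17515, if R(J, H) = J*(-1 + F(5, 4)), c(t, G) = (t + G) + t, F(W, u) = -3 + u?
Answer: 30598/17515 ≈ 1.7470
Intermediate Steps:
c(t, G) = G + 2*t (c(t, G) = (G + t) + t = G + 2*t)
R(J, H) = 0 (R(J, H) = J*(-1 + (-3 + 4)) = J*(-1 + 1) = J*0 = 0)
R(c(2, 8), s)/(-8210) + 30598/17515 = 0/(-8210) + 30598/17515 = 0*(-1/8210) + 30598*(1/17515) = 0 + 30598/17515 = 30598/17515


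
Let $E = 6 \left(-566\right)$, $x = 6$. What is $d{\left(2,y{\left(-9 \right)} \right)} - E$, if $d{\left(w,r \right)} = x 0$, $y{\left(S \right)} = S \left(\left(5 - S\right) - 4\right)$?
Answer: $3396$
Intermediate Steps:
$y{\left(S \right)} = S \left(1 - S\right)$
$E = -3396$
$d{\left(w,r \right)} = 0$ ($d{\left(w,r \right)} = 6 \cdot 0 = 0$)
$d{\left(2,y{\left(-9 \right)} \right)} - E = 0 - -3396 = 0 + 3396 = 3396$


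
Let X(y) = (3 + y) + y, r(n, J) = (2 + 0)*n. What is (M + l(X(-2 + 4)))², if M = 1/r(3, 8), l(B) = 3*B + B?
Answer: 28561/36 ≈ 793.36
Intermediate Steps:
r(n, J) = 2*n
X(y) = 3 + 2*y
l(B) = 4*B
M = ⅙ (M = 1/(2*3) = 1/6 = ⅙ ≈ 0.16667)
(M + l(X(-2 + 4)))² = (⅙ + 4*(3 + 2*(-2 + 4)))² = (⅙ + 4*(3 + 2*2))² = (⅙ + 4*(3 + 4))² = (⅙ + 4*7)² = (⅙ + 28)² = (169/6)² = 28561/36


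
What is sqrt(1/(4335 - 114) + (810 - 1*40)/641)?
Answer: sqrt(977288060119)/901887 ≈ 1.0961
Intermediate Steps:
sqrt(1/(4335 - 114) + (810 - 1*40)/641) = sqrt(1/4221 + (810 - 40)*(1/641)) = sqrt(1/4221 + 770*(1/641)) = sqrt(1/4221 + 770/641) = sqrt(3250811/2705661) = sqrt(977288060119)/901887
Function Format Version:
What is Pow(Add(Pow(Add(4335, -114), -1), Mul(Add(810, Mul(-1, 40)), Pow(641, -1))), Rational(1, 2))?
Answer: Mul(Rational(1, 901887), Pow(977288060119, Rational(1, 2))) ≈ 1.0961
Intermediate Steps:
Pow(Add(Pow(Add(4335, -114), -1), Mul(Add(810, Mul(-1, 40)), Pow(641, -1))), Rational(1, 2)) = Pow(Add(Pow(4221, -1), Mul(Add(810, -40), Rational(1, 641))), Rational(1, 2)) = Pow(Add(Rational(1, 4221), Mul(770, Rational(1, 641))), Rational(1, 2)) = Pow(Add(Rational(1, 4221), Rational(770, 641)), Rational(1, 2)) = Pow(Rational(3250811, 2705661), Rational(1, 2)) = Mul(Rational(1, 901887), Pow(977288060119, Rational(1, 2)))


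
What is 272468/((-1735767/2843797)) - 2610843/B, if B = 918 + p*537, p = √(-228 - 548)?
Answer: (-25217639799688*√194 + 21692070129573*I)/(315594*(-153*I + 179*√194)) ≈ -4.4641e+5 + 173.88*I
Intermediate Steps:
p = 2*I*√194 (p = √(-776) = 2*I*√194 ≈ 27.857*I)
B = 918 + 1074*I*√194 (B = 918 + (2*I*√194)*537 = 918 + 1074*I*√194 ≈ 918.0 + 14959.0*I)
272468/((-1735767/2843797)) - 2610843/B = 272468/((-1735767/2843797)) - 2610843/(918 + 1074*I*√194) = 272468/((-1735767*1/2843797)) - 2610843/(918 + 1074*I*√194) = 272468/(-157797/258527) - 2610843/(918 + 1074*I*√194) = 272468*(-258527/157797) - 2610843/(918 + 1074*I*√194) = -70440334636/157797 - 2610843/(918 + 1074*I*√194)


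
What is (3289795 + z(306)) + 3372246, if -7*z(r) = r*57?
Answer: 46616845/7 ≈ 6.6596e+6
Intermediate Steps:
z(r) = -57*r/7 (z(r) = -r*57/7 = -57*r/7)
(3289795 + z(306)) + 3372246 = (3289795 - 57/7*306) + 3372246 = (3289795 - 17442/7) + 3372246 = 23011123/7 + 3372246 = 46616845/7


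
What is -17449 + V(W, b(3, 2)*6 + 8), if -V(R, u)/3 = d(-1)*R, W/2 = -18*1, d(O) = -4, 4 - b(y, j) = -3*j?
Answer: -17881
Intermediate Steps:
b(y, j) = 4 + 3*j (b(y, j) = 4 - (-3)*j = 4 + 3*j)
W = -36 (W = 2*(-18*1) = 2*(-18) = -36)
V(R, u) = 12*R (V(R, u) = -(-12)*R = 12*R)
-17449 + V(W, b(3, 2)*6 + 8) = -17449 + 12*(-36) = -17449 - 432 = -17881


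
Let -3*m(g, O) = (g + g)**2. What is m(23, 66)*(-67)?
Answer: 141772/3 ≈ 47257.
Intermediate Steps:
m(g, O) = -4*g**2/3 (m(g, O) = -(g + g)**2/3 = -4*g**2/3)
m(23, 66)*(-67) = -4/3*23**2*(-67) = -4/3*529*(-67) = -2116/3*(-67) = 141772/3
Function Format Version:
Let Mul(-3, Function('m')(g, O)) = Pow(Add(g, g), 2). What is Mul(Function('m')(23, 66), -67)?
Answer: Rational(141772, 3) ≈ 47257.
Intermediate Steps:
Function('m')(g, O) = Mul(Rational(-4, 3), Pow(g, 2)) (Function('m')(g, O) = Mul(Rational(-1, 3), Pow(Add(g, g), 2)) = Mul(Rational(-1, 3), Pow(Mul(2, g), 2)) = Mul(Rational(-1, 3), Mul(4, Pow(g, 2))) = Mul(Rational(-4, 3), Pow(g, 2)))
Mul(Function('m')(23, 66), -67) = Mul(Mul(Rational(-4, 3), Pow(23, 2)), -67) = Mul(Mul(Rational(-4, 3), 529), -67) = Mul(Rational(-2116, 3), -67) = Rational(141772, 3)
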